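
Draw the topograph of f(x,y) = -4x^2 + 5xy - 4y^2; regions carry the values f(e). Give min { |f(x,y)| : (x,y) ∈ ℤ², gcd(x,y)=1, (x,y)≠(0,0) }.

translate: b→3 (≡-5 mod 8), so (4,-5,4)→(4,3,3)
flip: (4,3,3)→(3,-3,4)
translate: b→3 (≡-3 mod 6), so (3,-3,4)→(3,3,4)
reduced (well bottom): (3,3,4) with a≤c, −a<b≤a
well minimum |f| = |-3| = 3 (negative-definite)

3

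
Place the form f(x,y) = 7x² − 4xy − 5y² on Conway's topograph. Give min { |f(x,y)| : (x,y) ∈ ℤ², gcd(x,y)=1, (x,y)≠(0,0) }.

descent: ρ → (-5,4,7)  [lands on river]
river: ρ → (7,10,-2)
river: ρ → (-2,10,7)
river: ρ → (7,4,-5)
river: ρ → (-5,6,6)
river: ρ → (6,6,-5)
closes: descent 1, river 6
min |a| on river = 2

2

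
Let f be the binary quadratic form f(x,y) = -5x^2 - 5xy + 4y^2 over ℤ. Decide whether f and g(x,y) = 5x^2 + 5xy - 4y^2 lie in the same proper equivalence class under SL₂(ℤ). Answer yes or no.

D₁ = 105, D₂ = 105
river cycle of f (length 6): (4, 5, -5), (-5, 5, 4), (4, 3, -6), (-6, 9, 1), (1, 9, -6), (-6, 3, 4)
river cycle of g (length 6): (-4, 3, 6), (6, 9, -1), (-1, 9, 6), (6, 3, -4), (-4, 5, 5), (5, 5, -4)
cycles differ ⇒ inequivalent

no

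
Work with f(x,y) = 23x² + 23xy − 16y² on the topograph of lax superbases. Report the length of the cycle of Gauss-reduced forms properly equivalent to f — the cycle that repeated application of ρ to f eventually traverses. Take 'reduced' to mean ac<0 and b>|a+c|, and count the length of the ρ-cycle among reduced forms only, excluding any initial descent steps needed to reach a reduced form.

D = 2001, ⌊√D⌋ = 44
river: ρ → (-16,41,5)
river: ρ → (5,39,-24)
river: ρ → (-24,9,20)
river: ρ → (20,31,-13)
river: ρ → (-13,21,30)
river: ρ → (30,39,-4)
river: ρ → (-4,41,20)
river: ρ → (20,39,-6)
river: ρ → (-6,33,38)
river: ρ → (38,43,-1)
river: ρ → (-1,43,38)
river: ρ → (38,33,-6)
river: ρ → (-6,39,20)
river: ρ → (20,41,-4)
river: ρ → (-4,39,30)
river: ρ → (30,21,-13)
river: ρ → (-13,31,20)
river: ρ → (20,9,-24)
river: ρ → (-24,39,5)
river: ρ → (5,41,-16)
river: ρ → (-16,23,23)
river: ρ → (23,23,-16)
ρ-cycle length = 22 (tail of 0 descent steps not counted)

22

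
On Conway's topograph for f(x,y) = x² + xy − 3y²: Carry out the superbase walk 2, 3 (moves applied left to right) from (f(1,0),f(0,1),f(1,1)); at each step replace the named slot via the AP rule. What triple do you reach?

start (1,-3,-1) = (f(1,0),f(0,1),f(1,1))
replace slot 2: 2·(1+(-1)) − (-3) = 3 → (1,3,-1)
replace slot 3: 2·(1+3) − (-1) = 9 → (1,3,9)

1,3,9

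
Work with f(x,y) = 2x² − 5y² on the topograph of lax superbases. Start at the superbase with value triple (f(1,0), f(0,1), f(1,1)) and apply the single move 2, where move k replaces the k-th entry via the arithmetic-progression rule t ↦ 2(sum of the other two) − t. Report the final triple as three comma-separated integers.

start (2,-5,-3) = (f(1,0),f(0,1),f(1,1))
replace slot 2: 2·(2+(-3)) − (-5) = 3 → (2,3,-3)

2,3,-3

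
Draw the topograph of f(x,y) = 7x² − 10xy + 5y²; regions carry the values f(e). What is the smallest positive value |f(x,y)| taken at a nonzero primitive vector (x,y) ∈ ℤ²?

translate: b→4 (≡-10 mod 14), so (7,-10,5)→(7,4,2)
flip: (7,4,2)→(2,-4,7)
translate: b→0 (≡-4 mod 4), so (2,-4,7)→(2,0,5)
reduced (well bottom): (2,0,5) with a≤c, −a<b≤a
well minimum = a = 2

2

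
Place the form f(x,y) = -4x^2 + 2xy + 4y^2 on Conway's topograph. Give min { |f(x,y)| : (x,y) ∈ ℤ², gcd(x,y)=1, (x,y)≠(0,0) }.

river: ρ → (4,6,-2)
river: ρ → (-2,6,4)
river: ρ → (4,2,-4)
river: ρ → (-4,6,2)
river: ρ → (2,6,-4)
river: ρ → (-4,2,4)
closes: descent 0, river 6
min |a| on river = 2

2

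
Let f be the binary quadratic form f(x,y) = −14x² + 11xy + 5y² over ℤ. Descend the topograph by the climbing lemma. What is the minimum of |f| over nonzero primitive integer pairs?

river: ρ → (5,19,-2)
river: ρ → (-2,17,14)
river: ρ → (14,11,-5)
river: ρ → (-5,19,2)
river: ρ → (2,17,-14)
river: ρ → (-14,11,5)
closes: descent 0, river 6
min |a| on river = 2

2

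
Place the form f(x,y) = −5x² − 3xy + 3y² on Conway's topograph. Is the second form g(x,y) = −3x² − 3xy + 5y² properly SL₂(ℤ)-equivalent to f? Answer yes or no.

D₁ = 69, D₂ = 69
river cycle of f (length 4): (3, 3, -5), (-5, 7, 1), (1, 7, -5), (-5, 3, 3)
river cycle of g (length 4): (5, 3, -3), (-3, 3, 5), (5, 7, -1), (-1, 7, 5)
cycles differ ⇒ inequivalent

no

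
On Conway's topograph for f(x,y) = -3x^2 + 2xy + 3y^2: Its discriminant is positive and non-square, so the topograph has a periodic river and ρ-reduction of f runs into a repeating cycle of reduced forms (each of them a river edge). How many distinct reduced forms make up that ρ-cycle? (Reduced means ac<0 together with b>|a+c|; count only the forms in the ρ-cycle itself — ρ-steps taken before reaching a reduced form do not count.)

D = 40, ⌊√D⌋ = 6
river: ρ → (3,4,-2)
river: ρ → (-2,4,3)
river: ρ → (3,2,-3)
river: ρ → (-3,4,2)
river: ρ → (2,4,-3)
river: ρ → (-3,2,3)
ρ-cycle length = 6 (tail of 0 descent steps not counted)

6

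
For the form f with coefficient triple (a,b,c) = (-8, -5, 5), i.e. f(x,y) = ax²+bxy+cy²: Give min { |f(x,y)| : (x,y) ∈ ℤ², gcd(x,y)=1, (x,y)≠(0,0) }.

descent: ρ → (5,5,-8)  [lands on river]
river: ρ → (-8,11,2)
river: ρ → (2,13,-2)
river: ρ → (-2,11,8)
river: ρ → (8,5,-5)
river: ρ → (-5,5,8)
river: ρ → (8,11,-2)
river: ρ → (-2,13,2)
river: ρ → (2,11,-8)
river: ρ → (-8,5,5)
closes: descent 1, river 10
min |a| on river = 2

2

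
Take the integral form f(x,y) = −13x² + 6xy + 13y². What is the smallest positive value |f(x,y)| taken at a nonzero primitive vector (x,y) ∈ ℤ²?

river: ρ → (13,20,-6)
river: ρ → (-6,16,19)
river: ρ → (19,22,-3)
river: ρ → (-3,26,3)
river: ρ → (3,22,-19)
river: ρ → (-19,16,6)
river: ρ → (6,20,-13)
river: ρ → (-13,6,13)
closes: descent 0, river 8
min |a| on river = 3

3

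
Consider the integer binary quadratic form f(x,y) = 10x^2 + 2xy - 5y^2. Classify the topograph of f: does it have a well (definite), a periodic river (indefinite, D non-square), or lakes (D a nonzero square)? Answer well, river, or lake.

D = b²−4ac = 2² − 4·10·(-5) = 204
D > 0 non-square ⇒ indefinite ⇒ periodic river

river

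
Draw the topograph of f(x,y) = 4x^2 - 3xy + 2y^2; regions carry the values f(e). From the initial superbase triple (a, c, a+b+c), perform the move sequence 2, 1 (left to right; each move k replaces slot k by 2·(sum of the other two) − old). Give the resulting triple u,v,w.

start (4,2,3) = (f(1,0),f(0,1),f(1,1))
replace slot 2: 2·(4+3) − 2 = 12 → (4,12,3)
replace slot 1: 2·(12+3) − 4 = 26 → (26,12,3)

26,12,3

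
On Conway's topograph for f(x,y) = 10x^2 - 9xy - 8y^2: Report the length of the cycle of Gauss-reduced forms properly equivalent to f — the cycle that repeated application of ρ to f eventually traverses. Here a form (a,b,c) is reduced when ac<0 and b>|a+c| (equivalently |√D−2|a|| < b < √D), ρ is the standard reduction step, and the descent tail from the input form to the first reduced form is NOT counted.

D = 401, ⌊√D⌋ = 20
descent: ρ → (-8,9,10)  [lands on river]
river: ρ → (10,11,-7)
river: ρ → (-7,17,4)
river: ρ → (4,15,-11)
river: ρ → (-11,7,8)
river: ρ → (8,9,-10)
river: ρ → (-10,11,7)
river: ρ → (7,17,-4)
river: ρ → (-4,15,11)
river: ρ → (11,7,-8)
ρ-cycle length = 10 (tail of 1 descent step not counted)

10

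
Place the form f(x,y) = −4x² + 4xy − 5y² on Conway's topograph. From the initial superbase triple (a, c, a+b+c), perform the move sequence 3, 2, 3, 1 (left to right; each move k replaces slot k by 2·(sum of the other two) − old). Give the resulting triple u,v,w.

start (-4,-5,-5) = (f(1,0),f(0,1),f(1,1))
replace slot 3: 2·((-4)+(-5)) − (-5) = -13 → (-4,-5,-13)
replace slot 2: 2·((-4)+(-13)) − (-5) = -29 → (-4,-29,-13)
replace slot 3: 2·((-4)+(-29)) − (-13) = -53 → (-4,-29,-53)
replace slot 1: 2·((-29)+(-53)) − (-4) = -160 → (-160,-29,-53)

-160,-29,-53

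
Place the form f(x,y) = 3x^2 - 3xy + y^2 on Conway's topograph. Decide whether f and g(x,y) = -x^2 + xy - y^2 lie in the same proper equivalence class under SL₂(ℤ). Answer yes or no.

D₁ = -3, D₂ = -3
f: translate: b→3 (≡-3 mod 6), so (3,-3,1)→(3,3,1)
f: flip: (3,3,1)→(1,-3,3)
f: translate: b→1 (≡-3 mod 2), so (1,-3,3)→(1,1,1)
f: reduced (well bottom): (1,1,1) with a≤c, −a<b≤a
g is negative-definite; reduce −g:
−g: translate: b→1 (≡-1 mod 2), so (1,-1,1)→(1,1,1)
−g: reduced (well bottom): (1,1,1) with a≤c, −a<b≤a
flip sign back: reduced form of g is (-1,-1,-1)
reduced forms (1, 1, 1) vs (-1, -1, -1) ⇒ inequivalent

no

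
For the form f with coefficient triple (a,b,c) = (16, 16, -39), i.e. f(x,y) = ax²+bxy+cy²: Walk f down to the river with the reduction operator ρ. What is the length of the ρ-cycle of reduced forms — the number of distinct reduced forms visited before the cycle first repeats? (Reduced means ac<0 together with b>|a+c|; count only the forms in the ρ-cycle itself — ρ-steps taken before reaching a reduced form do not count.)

D = 2752, ⌊√D⌋ = 52
descent: ρ → (-39,-16,16)
descent: ρ → (16,48,-7)  [lands on river]
river: ρ → (-7,50,9)
river: ρ → (9,40,-32)
river: ρ → (-32,24,17)
river: ρ → (17,44,-12)
river: ρ → (-12,52,1)
river: ρ → (1,52,-12)
river: ρ → (-12,44,17)
river: ρ → (17,24,-32)
river: ρ → (-32,40,9)
river: ρ → (9,50,-7)
river: ρ → (-7,48,16)
ρ-cycle length = 12 (tail of 2 descent steps not counted)

12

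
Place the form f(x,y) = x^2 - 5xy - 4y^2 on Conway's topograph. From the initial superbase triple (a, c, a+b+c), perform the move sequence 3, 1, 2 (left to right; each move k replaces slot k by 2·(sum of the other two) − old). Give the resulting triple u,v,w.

start (1,-4,-8) = (f(1,0),f(0,1),f(1,1))
replace slot 3: 2·(1+(-4)) − (-8) = 2 → (1,-4,2)
replace slot 1: 2·((-4)+2) − 1 = -5 → (-5,-4,2)
replace slot 2: 2·((-5)+2) − (-4) = -2 → (-5,-2,2)

-5,-2,2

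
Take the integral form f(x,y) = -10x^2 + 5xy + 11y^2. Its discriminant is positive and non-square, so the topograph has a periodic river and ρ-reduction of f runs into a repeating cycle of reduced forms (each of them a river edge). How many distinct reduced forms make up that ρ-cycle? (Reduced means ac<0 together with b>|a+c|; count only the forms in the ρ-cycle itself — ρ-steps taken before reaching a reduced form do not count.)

D = 465, ⌊√D⌋ = 21
river: ρ → (11,17,-4)
river: ρ → (-4,15,15)
river: ρ → (15,15,-4)
river: ρ → (-4,17,11)
river: ρ → (11,5,-10)
river: ρ → (-10,15,6)
river: ρ → (6,21,-1)
river: ρ → (-1,21,6)
river: ρ → (6,15,-10)
river: ρ → (-10,5,11)
ρ-cycle length = 10 (tail of 0 descent steps not counted)

10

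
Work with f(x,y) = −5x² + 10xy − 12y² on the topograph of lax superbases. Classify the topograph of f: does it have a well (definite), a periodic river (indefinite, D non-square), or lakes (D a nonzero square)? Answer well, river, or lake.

D = b²−4ac = 10² − 4·(-5)·(-12) = -140
D < 0 ⇒ definite ⇒ every region one sign ⇒ single well

well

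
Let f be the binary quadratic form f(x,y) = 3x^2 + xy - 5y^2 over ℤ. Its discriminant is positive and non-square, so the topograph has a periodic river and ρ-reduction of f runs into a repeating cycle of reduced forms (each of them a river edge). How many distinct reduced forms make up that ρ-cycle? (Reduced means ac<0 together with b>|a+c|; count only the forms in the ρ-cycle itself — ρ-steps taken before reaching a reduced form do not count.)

D = 61, ⌊√D⌋ = 7
descent: ρ → (-5,-1,3)
descent: ρ → (3,7,-1)  [lands on river]
river: ρ → (-1,7,3)
river: ρ → (3,5,-3)
river: ρ → (-3,7,1)
river: ρ → (1,7,-3)
river: ρ → (-3,5,3)
ρ-cycle length = 6 (tail of 2 descent steps not counted)

6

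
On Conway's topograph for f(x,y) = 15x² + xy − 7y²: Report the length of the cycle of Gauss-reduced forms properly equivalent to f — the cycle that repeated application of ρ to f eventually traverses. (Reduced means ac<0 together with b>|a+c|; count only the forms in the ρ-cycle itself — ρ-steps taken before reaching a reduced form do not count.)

D = 421, ⌊√D⌋ = 20
descent: ρ → (-7,13,9)  [lands on river]
river: ρ → (9,5,-11)
river: ρ → (-11,17,3)
river: ρ → (3,19,-5)
river: ρ → (-5,11,15)
river: ρ → (15,19,-1)
river: ρ → (-1,19,15)
river: ρ → (15,11,-5)
river: ρ → (-5,19,3)
river: ρ → (3,17,-11)
river: ρ → (-11,5,9)
river: ρ → (9,13,-7)
river: ρ → (-7,15,7)
river: ρ → (7,13,-9)
river: ρ → (-9,5,11)
river: ρ → (11,17,-3)
river: ρ → (-3,19,5)
river: ρ → (5,11,-15)
river: ρ → (-15,19,1)
river: ρ → (1,19,-15)
river: ρ → (-15,11,5)
river: ρ → (5,19,-3)
river: ρ → (-3,17,11)
river: ρ → (11,5,-9)
river: ρ → (-9,13,7)
river: ρ → (7,15,-7)
ρ-cycle length = 26 (tail of 1 descent step not counted)

26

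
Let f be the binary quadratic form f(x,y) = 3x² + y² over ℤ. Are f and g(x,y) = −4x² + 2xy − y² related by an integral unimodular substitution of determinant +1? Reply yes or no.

D₁ = -12, D₂ = -12
f: flip: (3,0,1)→(1,0,3)
f: reduced (well bottom): (1,0,3) with a≤c, −a<b≤a
g is negative-definite; reduce −g:
−g: flip: (4,-2,1)→(1,2,4)
−g: translate: b→0 (≡2 mod 2), so (1,2,4)→(1,0,3)
−g: reduced (well bottom): (1,0,3) with a≤c, −a<b≤a
flip sign back: reduced form of g is (-1,0,-3)
reduced forms (1, 0, 3) vs (-1, 0, -3) ⇒ inequivalent

no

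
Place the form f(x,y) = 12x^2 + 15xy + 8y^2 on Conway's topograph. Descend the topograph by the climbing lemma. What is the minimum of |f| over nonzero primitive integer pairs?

translate: b→-9 (≡15 mod 24), so (12,15,8)→(12,-9,5)
flip: (12,-9,5)→(5,9,12)
translate: b→-1 (≡9 mod 10), so (5,9,12)→(5,-1,8)
reduced (well bottom): (5,-1,8) with a≤c, −a<b≤a
well minimum = a = 5

5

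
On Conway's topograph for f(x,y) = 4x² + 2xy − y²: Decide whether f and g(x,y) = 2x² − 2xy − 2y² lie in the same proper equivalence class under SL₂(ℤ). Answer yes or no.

D₁ = 20, D₂ = 20
river cycle of f (length 2): (-1, 4, 1), (1, 4, -1)
river cycle of g (length 2): (-2, 2, 2), (2, 2, -2)
cycles differ ⇒ inequivalent

no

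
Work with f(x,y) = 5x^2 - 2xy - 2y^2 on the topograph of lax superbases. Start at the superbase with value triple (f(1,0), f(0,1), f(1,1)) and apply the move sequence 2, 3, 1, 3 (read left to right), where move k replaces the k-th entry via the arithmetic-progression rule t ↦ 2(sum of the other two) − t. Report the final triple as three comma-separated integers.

start (5,-2,1) = (f(1,0),f(0,1),f(1,1))
replace slot 2: 2·(5+1) − (-2) = 14 → (5,14,1)
replace slot 3: 2·(5+14) − 1 = 37 → (5,14,37)
replace slot 1: 2·(14+37) − 5 = 97 → (97,14,37)
replace slot 3: 2·(97+14) − 37 = 185 → (97,14,185)

97,14,185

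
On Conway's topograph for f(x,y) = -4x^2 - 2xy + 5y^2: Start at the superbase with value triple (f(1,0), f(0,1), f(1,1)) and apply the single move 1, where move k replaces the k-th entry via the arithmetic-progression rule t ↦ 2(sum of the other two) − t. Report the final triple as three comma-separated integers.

start (-4,5,-1) = (f(1,0),f(0,1),f(1,1))
replace slot 1: 2·(5+(-1)) − (-4) = 12 → (12,5,-1)

12,5,-1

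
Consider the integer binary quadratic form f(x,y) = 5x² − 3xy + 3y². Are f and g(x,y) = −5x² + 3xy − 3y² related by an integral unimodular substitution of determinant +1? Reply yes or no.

D₁ = -51, D₂ = -51
f: flip: (5,-3,3)→(3,3,5)
f: reduced (well bottom): (3,3,5) with a≤c, −a<b≤a
g is negative-definite; reduce −g:
−g: flip: (5,-3,3)→(3,3,5)
−g: reduced (well bottom): (3,3,5) with a≤c, −a<b≤a
flip sign back: reduced form of g is (-3,-3,-5)
reduced forms (3, 3, 5) vs (-3, -3, -5) ⇒ inequivalent

no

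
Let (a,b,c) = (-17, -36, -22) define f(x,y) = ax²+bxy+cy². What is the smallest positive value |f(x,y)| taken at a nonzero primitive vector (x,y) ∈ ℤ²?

translate: b→2 (≡36 mod 34), so (17,36,22)→(17,2,3)
flip: (17,2,3)→(3,-2,17)
reduced (well bottom): (3,-2,17) with a≤c, −a<b≤a
well minimum |f| = |-3| = 3 (negative-definite)

3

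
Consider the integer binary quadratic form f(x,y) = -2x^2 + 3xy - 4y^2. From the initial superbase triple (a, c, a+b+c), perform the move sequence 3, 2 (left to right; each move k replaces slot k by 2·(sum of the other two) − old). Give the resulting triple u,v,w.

start (-2,-4,-3) = (f(1,0),f(0,1),f(1,1))
replace slot 3: 2·((-2)+(-4)) − (-3) = -9 → (-2,-4,-9)
replace slot 2: 2·((-2)+(-9)) − (-4) = -18 → (-2,-18,-9)

-2,-18,-9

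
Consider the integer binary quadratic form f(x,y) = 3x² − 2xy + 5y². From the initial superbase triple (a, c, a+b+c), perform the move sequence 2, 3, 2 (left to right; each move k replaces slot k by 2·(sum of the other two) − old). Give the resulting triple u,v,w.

start (3,5,6) = (f(1,0),f(0,1),f(1,1))
replace slot 2: 2·(3+6) − 5 = 13 → (3,13,6)
replace slot 3: 2·(3+13) − 6 = 26 → (3,13,26)
replace slot 2: 2·(3+26) − 13 = 45 → (3,45,26)

3,45,26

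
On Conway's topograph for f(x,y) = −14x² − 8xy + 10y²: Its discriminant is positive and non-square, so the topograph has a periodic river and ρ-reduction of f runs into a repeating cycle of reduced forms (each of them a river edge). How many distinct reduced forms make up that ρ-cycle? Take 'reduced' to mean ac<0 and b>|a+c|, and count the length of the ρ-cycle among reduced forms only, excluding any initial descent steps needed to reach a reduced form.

D = 624, ⌊√D⌋ = 24
descent: ρ → (10,8,-14)  [lands on river]
river: ρ → (-14,20,4)
river: ρ → (4,20,-14)
river: ρ → (-14,8,10)
river: ρ → (10,12,-12)
river: ρ → (-12,12,10)
ρ-cycle length = 6 (tail of 1 descent step not counted)

6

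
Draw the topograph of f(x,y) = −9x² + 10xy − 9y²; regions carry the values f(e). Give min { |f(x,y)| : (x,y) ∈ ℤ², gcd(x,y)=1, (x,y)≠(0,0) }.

translate: b→8 (≡-10 mod 18), so (9,-10,9)→(9,8,8)
flip: (9,8,8)→(8,-8,9)
translate: b→8 (≡-8 mod 16), so (8,-8,9)→(8,8,9)
reduced (well bottom): (8,8,9) with a≤c, −a<b≤a
well minimum |f| = |-8| = 8 (negative-definite)

8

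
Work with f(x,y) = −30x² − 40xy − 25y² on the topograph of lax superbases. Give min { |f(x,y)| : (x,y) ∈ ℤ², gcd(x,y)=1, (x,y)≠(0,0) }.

translate: b→-20 (≡40 mod 60), so (30,40,25)→(30,-20,15)
flip: (30,-20,15)→(15,20,30)
translate: b→-10 (≡20 mod 30), so (15,20,30)→(15,-10,25)
reduced (well bottom): (15,-10,25) with a≤c, −a<b≤a
well minimum |f| = |-15| = 15 (negative-definite)

15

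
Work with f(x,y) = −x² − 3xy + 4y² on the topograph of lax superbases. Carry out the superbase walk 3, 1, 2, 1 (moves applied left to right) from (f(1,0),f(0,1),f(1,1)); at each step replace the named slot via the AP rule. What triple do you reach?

start (-1,4,0) = (f(1,0),f(0,1),f(1,1))
replace slot 3: 2·((-1)+4) − 0 = 6 → (-1,4,6)
replace slot 1: 2·(4+6) − (-1) = 21 → (21,4,6)
replace slot 2: 2·(21+6) − 4 = 50 → (21,50,6)
replace slot 1: 2·(50+6) − 21 = 91 → (91,50,6)

91,50,6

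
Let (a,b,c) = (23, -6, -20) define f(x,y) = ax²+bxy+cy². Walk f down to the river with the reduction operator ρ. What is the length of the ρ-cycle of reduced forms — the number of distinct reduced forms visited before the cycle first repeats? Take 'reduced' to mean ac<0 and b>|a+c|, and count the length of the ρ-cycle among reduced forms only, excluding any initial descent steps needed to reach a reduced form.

D = 1876, ⌊√D⌋ = 43
descent: ρ → (-20,6,23)  [lands on river]
river: ρ → (23,40,-3)
river: ρ → (-3,38,36)
river: ρ → (36,34,-5)
river: ρ → (-5,36,29)
river: ρ → (29,22,-12)
river: ρ → (-12,26,25)
river: ρ → (25,24,-13)
river: ρ → (-13,28,21)
river: ρ → (21,14,-20)
river: ρ → (-20,26,15)
river: ρ → (15,34,-12)
river: ρ → (-12,38,9)
river: ρ → (9,34,-20)
ρ-cycle length = 14 (tail of 1 descent step not counted)

14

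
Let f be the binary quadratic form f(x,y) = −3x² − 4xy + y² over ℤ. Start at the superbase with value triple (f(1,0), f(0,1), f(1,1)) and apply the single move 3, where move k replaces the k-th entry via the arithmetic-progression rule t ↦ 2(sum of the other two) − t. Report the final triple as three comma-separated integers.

start (-3,1,-6) = (f(1,0),f(0,1),f(1,1))
replace slot 3: 2·((-3)+1) − (-6) = 2 → (-3,1,2)

-3,1,2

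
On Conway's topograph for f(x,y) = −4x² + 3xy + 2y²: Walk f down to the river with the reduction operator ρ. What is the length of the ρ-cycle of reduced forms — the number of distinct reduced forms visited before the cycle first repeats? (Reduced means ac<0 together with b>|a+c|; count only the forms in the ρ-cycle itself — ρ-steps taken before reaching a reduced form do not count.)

D = 41, ⌊√D⌋ = 6
river: ρ → (2,5,-2)
river: ρ → (-2,3,4)
river: ρ → (4,5,-1)
river: ρ → (-1,5,4)
river: ρ → (4,3,-2)
river: ρ → (-2,5,2)
river: ρ → (2,3,-4)
river: ρ → (-4,5,1)
river: ρ → (1,5,-4)
river: ρ → (-4,3,2)
ρ-cycle length = 10 (tail of 0 descent steps not counted)

10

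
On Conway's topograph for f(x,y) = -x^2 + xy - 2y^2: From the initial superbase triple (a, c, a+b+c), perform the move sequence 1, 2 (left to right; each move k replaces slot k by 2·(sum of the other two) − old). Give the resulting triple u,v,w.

start (-1,-2,-2) = (f(1,0),f(0,1),f(1,1))
replace slot 1: 2·((-2)+(-2)) − (-1) = -7 → (-7,-2,-2)
replace slot 2: 2·((-7)+(-2)) − (-2) = -16 → (-7,-16,-2)

-7,-16,-2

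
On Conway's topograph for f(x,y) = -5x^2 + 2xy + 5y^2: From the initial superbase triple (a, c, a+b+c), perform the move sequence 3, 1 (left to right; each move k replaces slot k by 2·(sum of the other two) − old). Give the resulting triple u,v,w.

start (-5,5,2) = (f(1,0),f(0,1),f(1,1))
replace slot 3: 2·((-5)+5) − 2 = -2 → (-5,5,-2)
replace slot 1: 2·(5+(-2)) − (-5) = 11 → (11,5,-2)

11,5,-2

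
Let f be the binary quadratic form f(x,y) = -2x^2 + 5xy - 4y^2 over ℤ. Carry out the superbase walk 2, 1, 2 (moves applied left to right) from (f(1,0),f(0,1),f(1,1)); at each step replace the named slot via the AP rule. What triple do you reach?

start (-2,-4,-1) = (f(1,0),f(0,1),f(1,1))
replace slot 2: 2·((-2)+(-1)) − (-4) = -2 → (-2,-2,-1)
replace slot 1: 2·((-2)+(-1)) − (-2) = -4 → (-4,-2,-1)
replace slot 2: 2·((-4)+(-1)) − (-2) = -8 → (-4,-8,-1)

-4,-8,-1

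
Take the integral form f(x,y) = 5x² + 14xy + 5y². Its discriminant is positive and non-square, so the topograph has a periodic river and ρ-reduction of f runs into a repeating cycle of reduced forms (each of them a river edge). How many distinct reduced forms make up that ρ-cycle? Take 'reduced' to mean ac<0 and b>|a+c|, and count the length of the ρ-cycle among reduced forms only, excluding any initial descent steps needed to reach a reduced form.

D = 96, ⌊√D⌋ = 9
descent: ρ → (5,6,-3)  [lands on river]
river: ρ → (-3,6,5)
river: ρ → (5,4,-4)
river: ρ → (-4,4,5)
ρ-cycle length = 4 (tail of 1 descent step not counted)

4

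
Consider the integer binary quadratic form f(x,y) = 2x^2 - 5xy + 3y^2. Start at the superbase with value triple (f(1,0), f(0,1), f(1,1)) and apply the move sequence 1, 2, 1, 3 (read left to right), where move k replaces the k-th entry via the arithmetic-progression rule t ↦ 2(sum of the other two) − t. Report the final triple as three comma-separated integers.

start (2,3,0) = (f(1,0),f(0,1),f(1,1))
replace slot 1: 2·(3+0) − 2 = 4 → (4,3,0)
replace slot 2: 2·(4+0) − 3 = 5 → (4,5,0)
replace slot 1: 2·(5+0) − 4 = 6 → (6,5,0)
replace slot 3: 2·(6+5) − 0 = 22 → (6,5,22)

6,5,22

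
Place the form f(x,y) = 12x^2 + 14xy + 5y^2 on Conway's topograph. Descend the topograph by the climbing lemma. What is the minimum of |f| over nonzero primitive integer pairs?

translate: b→-10 (≡14 mod 24), so (12,14,5)→(12,-10,3)
flip: (12,-10,3)→(3,10,12)
translate: b→-2 (≡10 mod 6), so (3,10,12)→(3,-2,4)
reduced (well bottom): (3,-2,4) with a≤c, −a<b≤a
well minimum = a = 3

3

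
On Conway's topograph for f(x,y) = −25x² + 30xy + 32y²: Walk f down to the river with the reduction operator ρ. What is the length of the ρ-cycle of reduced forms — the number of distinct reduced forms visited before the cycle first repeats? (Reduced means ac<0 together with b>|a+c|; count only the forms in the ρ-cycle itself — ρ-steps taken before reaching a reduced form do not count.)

D = 4100, ⌊√D⌋ = 64
river: ρ → (32,34,-23)
river: ρ → (-23,58,8)
river: ρ → (8,54,-37)
river: ρ → (-37,20,25)
river: ρ → (25,30,-32)
river: ρ → (-32,34,23)
river: ρ → (23,58,-8)
river: ρ → (-8,54,37)
river: ρ → (37,20,-25)
river: ρ → (-25,30,32)
ρ-cycle length = 10 (tail of 0 descent steps not counted)

10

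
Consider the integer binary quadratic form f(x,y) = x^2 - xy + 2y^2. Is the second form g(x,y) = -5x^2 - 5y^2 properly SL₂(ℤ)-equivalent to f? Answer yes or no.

D₁ = -7, D₂ = -100
discriminants differ ⇒ not SL₂(ℤ)-equivalent

no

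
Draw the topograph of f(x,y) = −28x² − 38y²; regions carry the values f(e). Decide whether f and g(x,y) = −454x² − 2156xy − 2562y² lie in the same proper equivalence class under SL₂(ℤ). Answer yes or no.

D₁ = -4256, D₂ = -4256
f is negative-definite; reduce −f:
−f: reduced (well bottom): (28,0,38) with a≤c, −a<b≤a
flip sign back: reduced form of f is (-28,0,-38)
g is negative-definite; reduce −g:
−g: translate: b→340 (≡2156 mod 908), so (454,2156,2562)→(454,340,66)
−g: flip: (454,340,66)→(66,-340,454)
−g: translate: b→56 (≡-340 mod 132), so (66,-340,454)→(66,56,28)
−g: flip: (66,56,28)→(28,-56,66)
−g: translate: b→0 (≡-56 mod 56), so (28,-56,66)→(28,0,38)
−g: reduced (well bottom): (28,0,38) with a≤c, −a<b≤a
flip sign back: reduced form of g is (-28,0,-38)
reduced forms (-28, 0, -38) vs (-28, 0, -38) ⇒ equivalent

yes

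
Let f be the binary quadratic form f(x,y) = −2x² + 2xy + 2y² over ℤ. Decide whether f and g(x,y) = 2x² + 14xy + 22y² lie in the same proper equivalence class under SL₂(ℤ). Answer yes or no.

D₁ = 20, D₂ = 20
river cycle of f (length 2): (2, 2, -2), (-2, 2, 2)
river cycle of g (length 2): (2, 2, -2), (-2, 2, 2)
cycles coincide ⇒ equivalent

yes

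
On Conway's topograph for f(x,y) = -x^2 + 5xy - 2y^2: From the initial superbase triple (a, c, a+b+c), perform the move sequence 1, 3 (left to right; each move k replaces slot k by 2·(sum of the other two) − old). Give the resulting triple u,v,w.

start (-1,-2,2) = (f(1,0),f(0,1),f(1,1))
replace slot 1: 2·((-2)+2) − (-1) = 1 → (1,-2,2)
replace slot 3: 2·(1+(-2)) − 2 = -4 → (1,-2,-4)

1,-2,-4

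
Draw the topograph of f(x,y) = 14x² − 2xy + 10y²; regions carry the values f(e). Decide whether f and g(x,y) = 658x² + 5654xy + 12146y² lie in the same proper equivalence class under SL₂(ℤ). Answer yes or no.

D₁ = -556, D₂ = -556
f: flip: (14,-2,10)→(10,2,14)
f: reduced (well bottom): (10,2,14) with a≤c, −a<b≤a
g: translate: b→390 (≡5654 mod 1316), so (658,5654,12146)→(658,390,58)
g: flip: (658,390,58)→(58,-390,658)
g: translate: b→-42 (≡-390 mod 116), so (58,-390,658)→(58,-42,10)
g: flip: (58,-42,10)→(10,42,58)
g: translate: b→2 (≡42 mod 20), so (10,42,58)→(10,2,14)
g: reduced (well bottom): (10,2,14) with a≤c, −a<b≤a
reduced forms (10, 2, 14) vs (10, 2, 14) ⇒ equivalent

yes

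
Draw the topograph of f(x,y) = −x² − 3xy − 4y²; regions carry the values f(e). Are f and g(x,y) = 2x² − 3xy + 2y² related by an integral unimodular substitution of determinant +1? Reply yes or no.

D₁ = -7, D₂ = -7
f is negative-definite; reduce −f:
−f: translate: b→1 (≡3 mod 2), so (1,3,4)→(1,1,2)
−f: reduced (well bottom): (1,1,2) with a≤c, −a<b≤a
flip sign back: reduced form of f is (-1,-1,-2)
g: translate: b→1 (≡-3 mod 4), so (2,-3,2)→(2,1,1)
g: flip: (2,1,1)→(1,-1,2)
g: translate: b→1 (≡-1 mod 2), so (1,-1,2)→(1,1,2)
g: reduced (well bottom): (1,1,2) with a≤c, −a<b≤a
reduced forms (-1, -1, -2) vs (1, 1, 2) ⇒ inequivalent

no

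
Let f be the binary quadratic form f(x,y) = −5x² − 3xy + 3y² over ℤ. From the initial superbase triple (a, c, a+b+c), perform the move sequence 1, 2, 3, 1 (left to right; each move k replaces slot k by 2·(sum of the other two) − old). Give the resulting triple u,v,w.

start (-5,3,-5) = (f(1,0),f(0,1),f(1,1))
replace slot 1: 2·(3+(-5)) − (-5) = 1 → (1,3,-5)
replace slot 2: 2·(1+(-5)) − 3 = -11 → (1,-11,-5)
replace slot 3: 2·(1+(-11)) − (-5) = -15 → (1,-11,-15)
replace slot 1: 2·((-11)+(-15)) − 1 = -53 → (-53,-11,-15)

-53,-11,-15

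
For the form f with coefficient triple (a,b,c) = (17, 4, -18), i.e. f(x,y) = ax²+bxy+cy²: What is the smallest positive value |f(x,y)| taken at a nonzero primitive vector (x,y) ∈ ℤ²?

river: ρ → (-18,32,3)
river: ρ → (3,34,-7)
river: ρ → (-7,22,27)
river: ρ → (27,32,-2)
river: ρ → (-2,32,27)
river: ρ → (27,22,-7)
river: ρ → (-7,34,3)
river: ρ → (3,32,-18)
river: ρ → (-18,4,17)
river: ρ → (17,30,-5)
river: ρ → (-5,30,17)
river: ρ → (17,4,-18)
closes: descent 0, river 12
min |a| on river = 2

2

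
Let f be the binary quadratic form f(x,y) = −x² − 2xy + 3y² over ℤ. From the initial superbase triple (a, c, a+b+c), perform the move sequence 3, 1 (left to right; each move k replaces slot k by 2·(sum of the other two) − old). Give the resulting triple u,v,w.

start (-1,3,0) = (f(1,0),f(0,1),f(1,1))
replace slot 3: 2·((-1)+3) − 0 = 4 → (-1,3,4)
replace slot 1: 2·(3+4) − (-1) = 15 → (15,3,4)

15,3,4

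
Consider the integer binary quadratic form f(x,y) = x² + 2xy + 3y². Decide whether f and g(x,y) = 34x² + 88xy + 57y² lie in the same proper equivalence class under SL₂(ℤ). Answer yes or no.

D₁ = -8, D₂ = -8
f: translate: b→0 (≡2 mod 2), so (1,2,3)→(1,0,2)
f: reduced (well bottom): (1,0,2) with a≤c, −a<b≤a
g: translate: b→20 (≡88 mod 68), so (34,88,57)→(34,20,3)
g: flip: (34,20,3)→(3,-20,34)
g: translate: b→-2 (≡-20 mod 6), so (3,-20,34)→(3,-2,1)
g: flip: (3,-2,1)→(1,2,3)
g: translate: b→0 (≡2 mod 2), so (1,2,3)→(1,0,2)
g: reduced (well bottom): (1,0,2) with a≤c, −a<b≤a
reduced forms (1, 0, 2) vs (1, 0, 2) ⇒ equivalent

yes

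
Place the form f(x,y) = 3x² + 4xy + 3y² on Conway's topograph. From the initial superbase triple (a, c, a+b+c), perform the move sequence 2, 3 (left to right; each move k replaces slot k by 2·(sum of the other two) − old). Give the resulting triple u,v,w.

start (3,3,10) = (f(1,0),f(0,1),f(1,1))
replace slot 2: 2·(3+10) − 3 = 23 → (3,23,10)
replace slot 3: 2·(3+23) − 10 = 42 → (3,23,42)

3,23,42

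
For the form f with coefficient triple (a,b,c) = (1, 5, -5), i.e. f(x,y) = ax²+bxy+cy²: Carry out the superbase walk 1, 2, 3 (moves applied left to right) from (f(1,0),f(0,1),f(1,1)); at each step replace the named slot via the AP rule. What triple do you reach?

start (1,-5,1) = (f(1,0),f(0,1),f(1,1))
replace slot 1: 2·((-5)+1) − 1 = -9 → (-9,-5,1)
replace slot 2: 2·((-9)+1) − (-5) = -11 → (-9,-11,1)
replace slot 3: 2·((-9)+(-11)) − 1 = -41 → (-9,-11,-41)

-9,-11,-41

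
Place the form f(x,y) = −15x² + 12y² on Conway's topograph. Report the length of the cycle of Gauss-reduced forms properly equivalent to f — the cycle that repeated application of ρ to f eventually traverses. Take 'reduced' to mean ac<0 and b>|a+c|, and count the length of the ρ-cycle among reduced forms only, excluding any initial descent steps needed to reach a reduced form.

D = 720, ⌊√D⌋ = 26
descent: ρ → (12,24,-3)  [lands on river]
river: ρ → (-3,24,12)
ρ-cycle length = 2 (tail of 1 descent step not counted)

2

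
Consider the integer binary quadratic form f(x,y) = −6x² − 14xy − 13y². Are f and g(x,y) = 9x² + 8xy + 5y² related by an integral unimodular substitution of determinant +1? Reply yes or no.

D₁ = -116, D₂ = -116
f is negative-definite; reduce −f:
−f: translate: b→2 (≡14 mod 12), so (6,14,13)→(6,2,5)
−f: flip: (6,2,5)→(5,-2,6)
−f: reduced (well bottom): (5,-2,6) with a≤c, −a<b≤a
flip sign back: reduced form of f is (-5,2,-6)
g: flip: (9,8,5)→(5,-8,9)
g: translate: b→2 (≡-8 mod 10), so (5,-8,9)→(5,2,6)
g: reduced (well bottom): (5,2,6) with a≤c, −a<b≤a
reduced forms (-5, 2, -6) vs (5, 2, 6) ⇒ inequivalent

no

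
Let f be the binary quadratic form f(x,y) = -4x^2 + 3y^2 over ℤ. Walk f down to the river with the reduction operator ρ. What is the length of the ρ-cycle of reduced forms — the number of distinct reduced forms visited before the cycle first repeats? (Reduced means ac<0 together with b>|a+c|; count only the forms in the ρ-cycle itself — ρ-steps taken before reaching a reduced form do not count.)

D = 48, ⌊√D⌋ = 6
descent: ρ → (3,6,-1)  [lands on river]
river: ρ → (-1,6,3)
ρ-cycle length = 2 (tail of 1 descent step not counted)

2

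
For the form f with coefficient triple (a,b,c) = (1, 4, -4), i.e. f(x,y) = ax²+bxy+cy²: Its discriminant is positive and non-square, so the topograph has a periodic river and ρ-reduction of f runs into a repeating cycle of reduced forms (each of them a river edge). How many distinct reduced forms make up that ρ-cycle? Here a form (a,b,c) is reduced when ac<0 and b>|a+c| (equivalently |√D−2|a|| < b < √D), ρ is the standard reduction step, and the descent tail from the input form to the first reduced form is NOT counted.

D = 32, ⌊√D⌋ = 5
river: ρ → (-4,4,1)
river: ρ → (1,4,-4)
ρ-cycle length = 2 (tail of 0 descent steps not counted)

2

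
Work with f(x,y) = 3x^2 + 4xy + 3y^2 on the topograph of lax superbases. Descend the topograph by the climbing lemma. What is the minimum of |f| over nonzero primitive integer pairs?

translate: b→-2 (≡4 mod 6), so (3,4,3)→(3,-2,2)
flip: (3,-2,2)→(2,2,3)
reduced (well bottom): (2,2,3) with a≤c, −a<b≤a
well minimum = a = 2

2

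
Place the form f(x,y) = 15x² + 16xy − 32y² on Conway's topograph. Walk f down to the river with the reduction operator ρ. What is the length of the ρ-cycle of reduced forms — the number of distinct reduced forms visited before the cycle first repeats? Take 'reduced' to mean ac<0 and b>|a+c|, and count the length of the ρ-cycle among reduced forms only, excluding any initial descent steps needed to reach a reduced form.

D = 2176, ⌊√D⌋ = 46
descent: ρ → (-32,-16,15)
descent: ρ → (15,46,-1)  [lands on river]
river: ρ → (-1,46,15)
river: ρ → (15,44,-4)
river: ρ → (-4,44,15)
ρ-cycle length = 4 (tail of 2 descent steps not counted)

4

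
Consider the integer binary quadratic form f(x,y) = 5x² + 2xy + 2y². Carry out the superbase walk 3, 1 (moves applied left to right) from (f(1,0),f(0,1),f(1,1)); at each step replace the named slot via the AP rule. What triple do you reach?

start (5,2,9) = (f(1,0),f(0,1),f(1,1))
replace slot 3: 2·(5+2) − 9 = 5 → (5,2,5)
replace slot 1: 2·(2+5) − 5 = 9 → (9,2,5)

9,2,5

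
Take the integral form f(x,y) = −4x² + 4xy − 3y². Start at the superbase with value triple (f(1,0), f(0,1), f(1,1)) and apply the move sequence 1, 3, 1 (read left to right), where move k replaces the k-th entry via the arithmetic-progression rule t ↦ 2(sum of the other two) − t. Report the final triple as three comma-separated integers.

start (-4,-3,-3) = (f(1,0),f(0,1),f(1,1))
replace slot 1: 2·((-3)+(-3)) − (-4) = -8 → (-8,-3,-3)
replace slot 3: 2·((-8)+(-3)) − (-3) = -19 → (-8,-3,-19)
replace slot 1: 2·((-3)+(-19)) − (-8) = -36 → (-36,-3,-19)

-36,-3,-19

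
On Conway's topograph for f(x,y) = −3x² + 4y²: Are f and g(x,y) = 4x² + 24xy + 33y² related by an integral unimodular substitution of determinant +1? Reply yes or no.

D₁ = 48, D₂ = 48
river cycle of f (length 2): (-3, 6, 1), (1, 6, -3)
river cycle of g (length 2): (-3, 6, 1), (1, 6, -3)
cycles coincide ⇒ equivalent

yes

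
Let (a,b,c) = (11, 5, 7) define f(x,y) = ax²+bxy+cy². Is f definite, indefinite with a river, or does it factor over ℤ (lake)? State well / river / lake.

D = b²−4ac = 5² − 4·11·7 = -283
D < 0 ⇒ definite ⇒ every region one sign ⇒ single well

well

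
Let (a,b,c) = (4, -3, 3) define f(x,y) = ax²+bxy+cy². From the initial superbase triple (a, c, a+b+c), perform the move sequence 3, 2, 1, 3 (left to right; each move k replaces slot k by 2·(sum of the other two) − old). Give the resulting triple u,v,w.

start (4,3,4) = (f(1,0),f(0,1),f(1,1))
replace slot 3: 2·(4+3) − 4 = 10 → (4,3,10)
replace slot 2: 2·(4+10) − 3 = 25 → (4,25,10)
replace slot 1: 2·(25+10) − 4 = 66 → (66,25,10)
replace slot 3: 2·(66+25) − 10 = 172 → (66,25,172)

66,25,172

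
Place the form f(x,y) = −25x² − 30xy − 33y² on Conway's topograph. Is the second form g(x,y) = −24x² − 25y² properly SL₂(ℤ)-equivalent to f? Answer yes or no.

D₁ = -2400, D₂ = -2400
f is negative-definite; reduce −f:
−f: translate: b→-20 (≡30 mod 50), so (25,30,33)→(25,-20,28)
−f: reduced (well bottom): (25,-20,28) with a≤c, −a<b≤a
flip sign back: reduced form of f is (-25,20,-28)
g is negative-definite; reduce −g:
−g: reduced (well bottom): (24,0,25) with a≤c, −a<b≤a
flip sign back: reduced form of g is (-24,0,-25)
reduced forms (-25, 20, -28) vs (-24, 0, -25) ⇒ inequivalent

no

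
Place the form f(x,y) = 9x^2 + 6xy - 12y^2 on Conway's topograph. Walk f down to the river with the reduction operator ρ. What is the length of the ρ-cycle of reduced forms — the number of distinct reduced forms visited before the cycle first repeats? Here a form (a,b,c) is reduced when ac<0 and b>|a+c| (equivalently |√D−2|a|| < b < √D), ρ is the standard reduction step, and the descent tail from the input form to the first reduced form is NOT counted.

D = 468, ⌊√D⌋ = 21
river: ρ → (-12,18,3)
river: ρ → (3,18,-12)
river: ρ → (-12,6,9)
river: ρ → (9,12,-9)
river: ρ → (-9,6,12)
river: ρ → (12,18,-3)
river: ρ → (-3,18,12)
river: ρ → (12,6,-9)
river: ρ → (-9,12,9)
river: ρ → (9,6,-12)
ρ-cycle length = 10 (tail of 0 descent steps not counted)

10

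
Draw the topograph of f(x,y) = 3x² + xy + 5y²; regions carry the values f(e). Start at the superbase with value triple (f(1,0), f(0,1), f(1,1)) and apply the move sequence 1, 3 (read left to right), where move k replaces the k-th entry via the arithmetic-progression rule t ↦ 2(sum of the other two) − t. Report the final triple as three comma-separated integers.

start (3,5,9) = (f(1,0),f(0,1),f(1,1))
replace slot 1: 2·(5+9) − 3 = 25 → (25,5,9)
replace slot 3: 2·(25+5) − 9 = 51 → (25,5,51)

25,5,51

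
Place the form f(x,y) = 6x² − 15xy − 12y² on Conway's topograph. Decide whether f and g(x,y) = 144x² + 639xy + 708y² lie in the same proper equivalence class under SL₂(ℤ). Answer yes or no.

D₁ = 513, D₂ = 513
river cycle of f (length 6): (-12, 15, 6), (6, 21, -3), (-3, 21, 6), (6, 15, -12), (-12, 9, 9), (9, 9, -12)
river cycle of g (length 6): (6, 21, -3), (-3, 21, 6), (6, 15, -12), (-12, 9, 9), (9, 9, -12), (-12, 15, 6)
cycles coincide ⇒ equivalent

yes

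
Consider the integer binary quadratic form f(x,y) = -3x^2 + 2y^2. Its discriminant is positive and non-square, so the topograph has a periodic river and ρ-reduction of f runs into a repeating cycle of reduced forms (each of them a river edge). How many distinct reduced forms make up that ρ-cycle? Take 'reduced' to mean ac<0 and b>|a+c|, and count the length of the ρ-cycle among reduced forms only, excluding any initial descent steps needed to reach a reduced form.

D = 24, ⌊√D⌋ = 4
descent: ρ → (2,4,-1)  [lands on river]
river: ρ → (-1,4,2)
ρ-cycle length = 2 (tail of 1 descent step not counted)

2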